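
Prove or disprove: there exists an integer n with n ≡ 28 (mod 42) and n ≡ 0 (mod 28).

gcd(42, 28) = 14. A simultaneous solution exists iff 28 ≡ 0 (mod 14); here 28 mod 14 = 0 = 0 mod 14, so it does.
In fact n = 28 itself already satisfies 28 mod 28 = 0.
Indeed 28 ≡ 28 (mod 42) and 28 ≡ 0 (mod 28).

n = 28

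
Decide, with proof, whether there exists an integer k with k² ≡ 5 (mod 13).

Since (13 − k)² ≡ k² (mod 13), it suffices to square k = 0, 1, …, 6: the residues are 0, 1, 4, 9, 3, 12, 10.
So the quadratic residues mod 13 are {0, 1, 3, 4, 9, 10, 12}, and 5 is not among them.
Hence no integer k has k² ≡ 5 (mod 13).

No such integer exists.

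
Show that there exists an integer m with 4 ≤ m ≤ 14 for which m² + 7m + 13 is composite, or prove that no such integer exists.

At m = 10: 10² + 7·10 + 13 = 183 = 3·61, which is composite.

m = 10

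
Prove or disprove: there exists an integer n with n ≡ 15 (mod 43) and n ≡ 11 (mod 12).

gcd(43, 12) = 1, so the Chinese Remainder Theorem guarantees exactly one residue class mod 516 satisfying both.
Write n = 15 + 43t and require 15 + 43t ≡ 11 (mod 12), i.e. 43t ≡ 8 (mod 12).
43 ≡ 7 (mod 12), so this reads 7t ≡ 8 (mod 12). Note 7·7 = 49 ≡ 1 (mod 12) (as 49 − 1 = 4·12), so 7⁻¹ ≡ 7.
Therefore t ≡ 7·8 = 56 ≡ 8 (mod 12).
With t = 8: n = 15 + 43·8 = 359.
Indeed 359 ≡ 15 (mod 43) and 359 ≡ 11 (mod 12).

n = 359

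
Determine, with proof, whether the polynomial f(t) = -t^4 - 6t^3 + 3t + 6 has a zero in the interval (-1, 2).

Such a root exists.

f(-1) = 8 and f(2) = -52, which have opposite signs.
f is continuous everywhere (it is a polynomial), in particular on [-1, 2].
By the Intermediate Value Theorem f must vanish at some point of (-1, 2).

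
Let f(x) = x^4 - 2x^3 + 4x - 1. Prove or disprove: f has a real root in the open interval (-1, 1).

f(-1) = -2 and f(1) = 2, which have opposite signs.
Since f is a polynomial it is continuous on [-1, 1].
By the Intermediate Value Theorem f must vanish at some point of (-1, 1).

Such a root exists.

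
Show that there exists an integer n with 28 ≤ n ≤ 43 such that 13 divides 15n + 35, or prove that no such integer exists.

n = 28

At n = 28 we get 15·28 + 35 = 455, and 455 = 13·35.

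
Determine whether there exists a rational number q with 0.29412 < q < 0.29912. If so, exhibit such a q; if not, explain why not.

q = 8/27

Look for a denominator N such that an integer falls strictly between N·0.29412 and N·0.29912. N = 27 works: 27·0.29412 = 7.94124 < 8 < 8.07624 = 27·0.29912.
Dividing back, 0.29412 < 8/27 < 0.29912, and 8/27 is rational.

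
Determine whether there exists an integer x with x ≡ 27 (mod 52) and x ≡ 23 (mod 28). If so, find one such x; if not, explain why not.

x = 79

Here gcd(52, 28) = 4, and both 27 and 23 leave remainder 3 mod 4, so the system is consistent.
Step through x = 27, 27 + 52, 27 + 2·52, …: the values 27, 79 reduce mod 28 to 27, 23. The value 79 hits 23.
Indeed 79 ≡ 27 (mod 52) and 79 ≡ 23 (mod 28).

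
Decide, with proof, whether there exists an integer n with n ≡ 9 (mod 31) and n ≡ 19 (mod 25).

n = 319

Since 31 and 25 share no common factor, CRT says the pair of congruences has a solution (unique mod 775).
Any solution of the first congruence is n = 9 + 31t; substituting into the second, 31t ≡ 19 − 9 ≡ 10 (mod 25).
31 ≡ 6 (mod 25), so this reads 6t ≡ 10 (mod 25). Invert 6 mod 25 by the Euclidean algorithm: 25 = 4·6 + 1, 6 = 6·1 + 0; back-substituting, 1 = 25 − 4·6. Hence 6·(-4) ≡ 1, so 6⁻¹ ≡ -4 ≡ 21 (mod 25).
Therefore t ≡ 21·10 = 210 ≡ 10 (mod 25).
Taking t = 10 gives n = 9 + 31·10 = 319.
Indeed 319 ≡ 9 (mod 31) and 319 ≡ 19 (mod 25).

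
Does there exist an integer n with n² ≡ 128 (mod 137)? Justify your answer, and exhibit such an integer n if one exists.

Take n = 111. Then 111² = 12321 = 89·137 + 128, so 111² ≡ 128 (mod 137).

n = 111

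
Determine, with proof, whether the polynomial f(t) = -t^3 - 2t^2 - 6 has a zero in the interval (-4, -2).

f(-4) = 26 and f(-2) = -6, which have opposite signs.
Since f is a polynomial it is continuous on [-4, -2].
By the Intermediate Value Theorem f must vanish at some point of (-4, -2).

Such a root exists.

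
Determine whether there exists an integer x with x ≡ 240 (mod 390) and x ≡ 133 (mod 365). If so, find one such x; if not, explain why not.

gcd(390, 365) = 5. If x ≡ 240 (mod 390) and x ≡ 133 (mod 365), then x ≡ 240 (mod 5) and x ≡ 133 (mod 5).
These are incompatible: 240 − 133 = 107 is not divisible by 5.
Therefore no such x exists.

No such integer exists.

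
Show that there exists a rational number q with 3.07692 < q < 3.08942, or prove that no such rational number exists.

Look for a denominator N such that an integer falls strictly between N·3.07692 and N·3.08942. N = 12 works: 12·3.07692 = 36.92304 < 37 < 37.07304 = 12·3.08942.
Dividing back, 3.07692 < 37/12 < 3.08942, and 37/12 is rational.

q = 37/12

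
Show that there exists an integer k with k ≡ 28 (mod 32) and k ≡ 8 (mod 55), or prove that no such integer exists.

The moduli 32 and 55 are coprime, so by the Chinese Remainder Theorem a unique solution modulo 1760 exists.
Write k = 28 + 32t and require 28 + 32t ≡ 8 (mod 55), i.e. 32t ≡ 35 (mod 55).
Note 32·43 = 1376 ≡ 1 (mod 55) (as 1376 − 1 = 25·55), so 32⁻¹ ≡ 43.
Multiplying by 43: t ≡ 43·35 = 1505 ≡ 20 (mod 55).
With t = 20: k = 28 + 32·20 = 668.
Verify: 668 = 20·32 + 28 and 668 = 12·55 + 8. ✓

k = 668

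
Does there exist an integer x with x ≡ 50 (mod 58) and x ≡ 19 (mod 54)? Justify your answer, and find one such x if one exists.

Both moduli are multiples of 2 = gcd(58, 54), so any solution would satisfy x ≡ 50 and x ≡ 19 modulo 2 simultaneously.
However 50 ≡ 0 and 19 ≡ 1 (mod 2), and 0 ≠ 1.
So no integer satisfies both congruences.

There is no such integer.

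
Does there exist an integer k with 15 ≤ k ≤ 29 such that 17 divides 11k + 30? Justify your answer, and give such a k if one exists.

k = 22

k = 22 works, since 11·22 + 30 = 272 = 16·17.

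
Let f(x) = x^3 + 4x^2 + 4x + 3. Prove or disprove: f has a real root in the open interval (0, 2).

No.

The endpoint values f(0) = 3 and f(2) = 35 are both positive. Claim: f(x) > 0 for every x in (0, 2).
Every nonzero coefficient of f(x) = x^3 + 4x^2 + 4x + 3 is positive; for x > 0 each term then has that sign, and the constant term 3 is strictly positive.
Therefore f(x) > 0 throughout (0, 2), and f has no zero there.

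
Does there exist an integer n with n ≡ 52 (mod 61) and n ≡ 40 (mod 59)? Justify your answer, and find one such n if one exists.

The moduli 61 and 59 are coprime, so by the Chinese Remainder Theorem a unique solution modulo 3599 exists.
Write n = 52 + 61t and require 52 + 61t ≡ 40 (mod 59), i.e. 61t ≡ 47 (mod 59).
61 ≡ 2 (mod 59), so this reads 2t ≡ 47 (mod 59). Since 2·30 = 60 = 1·59 + 1, the inverse of 2 mod 59 is 30.
Therefore t ≡ 30·47 = 1410 ≡ 53 (mod 59).
Taking t = 53 gives n = 52 + 61·53 = 3285.
Verify: 3285 = 53·61 + 52 and 3285 = 55·59 + 40. ✓

n = 3285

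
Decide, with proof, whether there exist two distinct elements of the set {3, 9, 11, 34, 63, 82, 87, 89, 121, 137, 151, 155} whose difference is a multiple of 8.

3 and 11 are such a pair.

3 mod 8 = 3 and 11 mod 8 = 3, so 11 − 3 = 8 = 1·8.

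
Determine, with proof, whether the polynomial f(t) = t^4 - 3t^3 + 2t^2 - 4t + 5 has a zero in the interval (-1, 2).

f(-1) = 15 and f(2) = -3, which have opposite signs.
As a polynomial, f is continuous on every closed interval.
By the Intermediate Value Theorem f must vanish at some point of (-1, 2).

Such a root exists.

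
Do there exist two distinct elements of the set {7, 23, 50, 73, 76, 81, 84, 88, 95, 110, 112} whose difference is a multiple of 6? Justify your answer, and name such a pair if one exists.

Both 7 and 73 leave remainder 1 on division by 6; their difference 66 = 11·6 is a multiple of 6.

The pair (7, 73) works.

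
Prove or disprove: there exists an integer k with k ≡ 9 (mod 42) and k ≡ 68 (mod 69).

No such integer exists.

Reduce both congruences modulo 3, which divides 42 and 69: they say k ≡ 9 (mod 3) and k ≡ 68 (mod 3).
However 9 ≡ 0 and 68 ≡ 2 (mod 3), and 0 ≠ 2.
Therefore no such k exists.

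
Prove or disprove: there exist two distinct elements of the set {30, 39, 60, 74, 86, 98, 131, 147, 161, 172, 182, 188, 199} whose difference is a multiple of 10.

30 and 60 are such a pair.

Both 30 and 60 leave remainder 0 on division by 10; their difference 30 = 3·10 is a multiple of 10.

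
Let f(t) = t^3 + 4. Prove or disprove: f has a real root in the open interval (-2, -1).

Yes, f has a root in the interval.

f(-2) = -4 and f(-1) = 3, which have opposite signs.
f is continuous everywhere (it is a polynomial), in particular on [-2, -1].
By the Intermediate Value Theorem, f takes the value 0 somewhere in the open interval.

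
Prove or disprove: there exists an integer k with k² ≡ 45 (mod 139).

k = 103

k = 103 works: 103² = 10609, and 10609 − 45 = 10564 = 76·139.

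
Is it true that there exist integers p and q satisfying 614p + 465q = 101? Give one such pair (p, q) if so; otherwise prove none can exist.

Since gcd(614, 465) = 1, every integer is an integer combination of 614 and 465.
Run the Euclidean algorithm on 614 and 465: 614 = 1·465 + 149, 465 = 3·149 + 18, 149 = 8·18 + 5, 18 = 3·5 + 3, 5 = 1·3 + 2, 3 = 1·2 + 1, 2 = 2·1 + 0.
Working back up the chain: 1 = 3 − 1·2 = 3 − (5 − 1·3) = −5 + 2·3 = −5 + 2·(18 − 3·5) = 2·18 − 7·5 = 2·18 − 7·(149 − 8·18) = −7·149 + 58·18 = −7·149 + 58·(465 − 3·149) = 58·465 − 181·149 = 58·465 − 181·(614 − 1·465) = −181·614 + 239·465. So 614·(-181) + 465·239 = 1.
Multiplying through by 101: p = (-181)·101 = -18281, q = 239·101 = 24139 is a solution.
Adding 40·465 to p and subtracting 40·614 from q gives the tidier solution (319, -421).
Check: 614·319 + 465·(-421) = 195866 − 195765 = 101. ✓

p = 319, q = -421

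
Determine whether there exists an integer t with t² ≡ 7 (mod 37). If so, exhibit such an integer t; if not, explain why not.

t = 28 works: 28² = 784, and 784 − 7 = 777 = 21·37.

t = 28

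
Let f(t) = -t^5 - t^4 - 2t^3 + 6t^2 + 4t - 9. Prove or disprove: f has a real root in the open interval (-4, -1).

Yes, f has a root in the interval.

f(-4) = 967 and f(-1) = -5, which have opposite signs.
As a polynomial, f is continuous on every closed interval.
By the Intermediate Value Theorem f must vanish at some point of (-4, -1).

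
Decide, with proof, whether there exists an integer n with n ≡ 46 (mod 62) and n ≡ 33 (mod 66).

No such integer exists.

Both moduli are multiples of 2 = gcd(62, 66), so any solution would satisfy n ≡ 46 and n ≡ 33 modulo 2 simultaneously.
These are incompatible: 46 − 33 = 13 is not divisible by 2.
Therefore no such n exists.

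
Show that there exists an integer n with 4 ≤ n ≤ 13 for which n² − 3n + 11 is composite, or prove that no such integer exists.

n = 8

At n = 8: 8² − 3·8 + 11 = 51 = 3·17, which is composite.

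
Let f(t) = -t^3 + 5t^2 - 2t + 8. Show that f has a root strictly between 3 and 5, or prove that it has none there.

Such a root exists.

f(3) = 20 and f(5) = -2, which have opposite signs.
f is continuous everywhere (it is a polynomial), in particular on [3, 5].
By the Intermediate Value Theorem, f takes the value 0 somewhere in the open interval.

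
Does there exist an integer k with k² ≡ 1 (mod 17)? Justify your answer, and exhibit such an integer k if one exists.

Take k = 1. Then 1² = 1, and since 0 ≤ 1 < 17 this is already reduced: 1² ≡ 1 (mod 17).

k = 1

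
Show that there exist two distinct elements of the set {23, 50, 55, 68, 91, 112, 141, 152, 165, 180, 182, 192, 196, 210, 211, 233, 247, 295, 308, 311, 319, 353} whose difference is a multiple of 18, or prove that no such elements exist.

Yes: 23 and 311.

Both 23 and 311 leave remainder 5 on division by 18; their difference 288 = 16·18 is a multiple of 18.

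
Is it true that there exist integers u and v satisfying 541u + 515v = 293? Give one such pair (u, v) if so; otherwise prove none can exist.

Since gcd(541, 515) = 1, every integer is an integer combination of 541 and 515.
Run the Euclidean algorithm on 541 and 515: 541 = 1·515 + 26, 515 = 19·26 + 21, 26 = 1·21 + 5, 21 = 4·5 + 1, 5 = 5·1 + 0.
Working back up the chain: 1 = 21 − 4·5 = 21 − 4·(26 − 1·21) = −4·26 + 5·21 = −4·26 + 5·(515 − 19·26) = 5·515 − 99·26 = 5·515 − 99·(541 − 1·515) = −99·541 + 104·515. So 541·(-99) + 515·104 = 1.
Scaling by 293 gives the particular solution (u, v) = (-29007, 30472).
The general solution is u = -29007 + 515k, v = 30472 − 541k; taking k = 57 gives the smaller pair u = 348, v = -365.
Check: 541·348 + 515·(-365) = 188268 − 187975 = 293. ✓

u = 348, v = -365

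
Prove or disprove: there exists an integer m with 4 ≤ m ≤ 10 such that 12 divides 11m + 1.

At m = 4, 11·4 + 1 = 45 ≡ 9 (mod 12), and each step in m adds 11, giving residues 9, 8, 7, 6, 5, 4, 3 for m = 4, 5, …, 10.
Since 0 is absent from this list, 12 ∤ 11m + 1 for every m with 4 ≤ m ≤ 10.

There is no such integer m in that range.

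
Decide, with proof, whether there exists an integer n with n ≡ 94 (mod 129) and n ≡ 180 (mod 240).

No, no such integer exists.

gcd(129, 240) = 3. If n ≡ 94 (mod 129) and n ≡ 180 (mod 240), then n ≡ 94 (mod 3) and n ≡ 180 (mod 3).
These are incompatible: 94 − 180 = -86 is not divisible by 3.
So no integer satisfies both congruences.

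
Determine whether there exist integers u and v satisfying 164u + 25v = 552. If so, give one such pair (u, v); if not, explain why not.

u = 18, v = -96

Since gcd(164, 25) = 1, every integer is an integer combination of 164 and 25.
Euclidean algorithm: 164 = 6·25 + 14, 25 = 1·14 + 11, 14 = 1·11 + 3, 11 = 3·3 + 2, 3 = 1·2 + 1, 2 = 2·1 + 0.
Back-substituting, 1 = 3 − 1·2 = 3 − (11 − 3·3) = −11 + 4·3 = −11 + 4·(14 − 1·11) = 4·14 − 5·11 = 4·14 − 5·(25 − 1·14) = −5·25 + 9·14 = −5·25 + 9·(164 − 6·25) = 9·164 − 59·25; that is, 164·9 + 25·(-59) = 1.
Multiplying through by 552: u = 9·552 = 4968, v = (-59)·552 = -32568 is a solution.
The general solution is u = 4968 + 25k, v = -32568 − 164k; taking k = -198 gives the smaller pair u = 18, v = -96.
Check: 164·18 + 25·(-96) = 2952 − 2400 = 552. ✓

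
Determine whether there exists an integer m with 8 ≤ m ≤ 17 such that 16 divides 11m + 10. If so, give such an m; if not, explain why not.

No such integer m in that range exists.

For m = 8, 9, …, 17 the values of 11m + 10 modulo 16 are 2, 13, 8, 3, 14, 9, 4, 15, 10, 5 respectively.
None is 0, so 16 never divides 11m + 10 on this range.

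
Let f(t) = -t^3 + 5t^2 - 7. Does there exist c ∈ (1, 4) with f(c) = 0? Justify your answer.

f(1) = -3 and f(4) = 9, which have opposite signs.
As a polynomial, f is continuous on every closed interval.
By the Intermediate Value Theorem f must vanish at some point of (1, 4).

Yes, such a c exists.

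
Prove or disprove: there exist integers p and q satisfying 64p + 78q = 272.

p = 14, q = -8

Every value of 64p + 78q is a multiple of gcd(64, 78) = 2; since 2 ∣ 272, solutions exist.
Dividing through by 2 reduces the equation to 32p + 39q = 136.
Euclidean algorithm: 39 = 1·32 + 7, 32 = 4·7 + 4, 7 = 1·4 + 3, 4 = 1·3 + 1, 3 = 3·1 + 0.
Back-substituting, 1 = 4 − 1·3 = 4 − (7 − 1·4) = −7 + 2·4 = −7 + 2·(32 − 4·7) = 2·32 − 9·7 = 2·32 − 9·(39 − 1·32) = −9·39 + 11·32; that is, 32·11 + 39·(-9) = 1.
Scaling by 136 gives the particular solution (p, q) = (1496, -1224).
Subtracting 38·39 from p and adding 38·32 to q gives the tidier solution (14, -8).
Check: 64·14 + 78·(-8) = 896 − 624 = 272. ✓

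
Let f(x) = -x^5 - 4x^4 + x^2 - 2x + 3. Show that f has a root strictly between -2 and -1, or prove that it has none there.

Yes, f has a root in the interval.

f(-2) = -21 and f(-1) = 3, which have opposite signs.
As a polynomial, f is continuous on every closed interval.
By the Intermediate Value Theorem f must vanish at some point of (-2, -1).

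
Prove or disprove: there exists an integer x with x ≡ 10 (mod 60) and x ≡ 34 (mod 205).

There is no such integer.

Reduce both congruences modulo 5, which divides 60 and 205: they say x ≡ 10 (mod 5) and x ≡ 34 (mod 5).
These are incompatible: 10 − 34 = -24 is not divisible by 5.
So no integer satisfies both congruences.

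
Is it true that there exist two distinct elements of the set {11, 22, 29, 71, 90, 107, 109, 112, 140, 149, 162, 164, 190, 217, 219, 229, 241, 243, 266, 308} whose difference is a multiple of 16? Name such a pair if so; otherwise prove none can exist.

Yes: 11 and 107.

11 mod 16 = 11 and 107 mod 16 = 11, so 107 − 11 = 96 = 6·16.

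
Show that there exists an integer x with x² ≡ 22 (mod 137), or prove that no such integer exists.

x = 76 works: 76² = 5776, and 5776 − 22 = 5754 = 42·137.

x = 76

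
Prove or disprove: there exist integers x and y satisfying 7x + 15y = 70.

x = 10, y = 0

7 and 15 are coprime, so 7x + 15y ranges over all of ℤ.
Euclidean algorithm: 15 = 2·7 + 1, 7 = 7·1 + 0.
Back-substituting, 1 = 15 − 2·7; that is, 7·(-2) + 15·1 = 1.
Multiplying through by 70: x = (-2)·70 = -140, y = 1·70 = 70 is a solution.
Shifting by a multiple of (15, −7) keeps it a solution: x = -140 + 10·15 = 10, y = 70 − 10·7 = 0.
Indeed 7·10 + 15·0 = 70 + 0 = 70.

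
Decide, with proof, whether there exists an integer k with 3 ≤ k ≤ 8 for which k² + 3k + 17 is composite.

k = 8

At k = 8: 8² + 3·8 + 17 = 105 = 3·35, which is composite.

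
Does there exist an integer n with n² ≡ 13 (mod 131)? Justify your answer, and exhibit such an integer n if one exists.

Take n = 119. Then 119² = 14161 = 108·131 + 13, so 119² ≡ 13 (mod 131).

n = 119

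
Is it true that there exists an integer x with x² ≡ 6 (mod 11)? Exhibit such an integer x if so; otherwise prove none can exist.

No, no such integer exists.

Squares mod 11 repeat after x = 5 (as (−x)² = x²); for x = 0..5 they are 0, 1, 4, 9, 5, 3.
The set of squares mod 11 is therefore {0, 1, 3, 4, 5, 9}, which does not contain 6.
Hence no integer x has x² ≡ 6 (mod 11).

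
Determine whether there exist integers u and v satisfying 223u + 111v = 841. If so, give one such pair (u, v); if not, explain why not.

Since gcd(223, 111) = 1, every integer is an integer combination of 223 and 111.
Dividing repeatedly: 223 = 2·111 + 1, 111 = 111·1 + 0.
Working back up the chain: 1 = 223 − 2·111. So 223·1 + 111·(-2) = 1.
Scaling by 841 gives the particular solution (u, v) = (841, -1682).
Subtracting 7·111 from u and adding 7·223 to v gives the tidier solution (64, -121).
Indeed 223·64 + 111·(-121) = 14272 − 13431 = 841.

u = 64, v = -121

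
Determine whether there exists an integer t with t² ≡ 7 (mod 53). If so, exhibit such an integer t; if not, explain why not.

t = 31

t = 31 works: 31² = 961, and 961 − 7 = 954 = 18·53.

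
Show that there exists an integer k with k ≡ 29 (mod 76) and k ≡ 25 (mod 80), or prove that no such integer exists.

k = 105

The moduli are not coprime: gcd(76, 80) = 4. Compatibility requires 4 ∣ (25 − 29) = -4, which holds, so solutions exist.
List candidates k ≡ 29 (mod 76): 29, 105. Modulo 80 these are 29, 25; 105 gives 25 as required.
Indeed 105 ≡ 29 (mod 76) and 105 ≡ 25 (mod 80).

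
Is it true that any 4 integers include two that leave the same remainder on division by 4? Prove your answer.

Try 4 consecutive integers, 6, 7, 8, 9. Their remainders mod 4 are 2, 3, 0, 1 — pairwise different, as any 4 ≤ 4 consecutive integers have distinct residues.
So no two of them leave the same remainder on division by 4; the claim fails for this set.

No, the set {6, 7, 8, 9} is a counterexample.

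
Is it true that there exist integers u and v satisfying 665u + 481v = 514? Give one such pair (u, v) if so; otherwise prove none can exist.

u = 374, v = -516

665 and 481 are coprime, so 665u + 481v ranges over all of ℤ.
Dividing repeatedly: 665 = 1·481 + 184, 481 = 2·184 + 113, 184 = 1·113 + 71, 113 = 1·71 + 42, 71 = 1·42 + 29, 42 = 1·29 + 13, 29 = 2·13 + 3, 13 = 4·3 + 1, 3 = 3·1 + 0.
Back-substituting, 1 = 13 − 4·3 = 13 − 4·(29 − 2·13) = −4·29 + 9·13 = −4·29 + 9·(42 − 1·29) = 9·42 − 13·29 = 9·42 − 13·(71 − 1·42) = −13·71 + 22·42 = −13·71 + 22·(113 − 1·71) = 22·113 − 35·71 = 22·113 − 35·(184 − 1·113) = −35·184 + 57·113 = −35·184 + 57·(481 − 2·184) = 57·481 − 149·184 = 57·481 − 149·(665 − 1·481) = −149·665 + 206·481; that is, 665·(-149) + 481·206 = 1.
Multiplying through by 514: u = (-149)·514 = -76586, v = 206·514 = 105884 is a solution.
The general solution is u = -76586 + 481k, v = 105884 − 665k; taking k = 160 gives the smaller pair u = 374, v = -516.
Check: 665·374 + 481·(-516) = 248710 − 248196 = 514. ✓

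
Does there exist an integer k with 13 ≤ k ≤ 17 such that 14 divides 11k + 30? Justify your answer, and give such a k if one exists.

There is no such integer k in that range.

The values of 11k + 30 for k = 13, 14, …, 17 are 173, 184, 195, 206, 217; reduced mod 14 these are 5, 2, 13, 10, 7.
None is 0, so 14 never divides 11k + 30 on this range.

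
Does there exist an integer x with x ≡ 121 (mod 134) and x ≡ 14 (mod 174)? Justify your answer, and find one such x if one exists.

No such integer exists.

Reduce both congruences modulo 2, which divides 134 and 174: they say x ≡ 121 (mod 2) and x ≡ 14 (mod 2).
But 121 mod 2 = 1 while 14 mod 2 = 0, a contradiction.
Therefore no such x exists.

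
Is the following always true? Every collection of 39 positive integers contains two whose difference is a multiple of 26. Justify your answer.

Yes, this is always true.

There are exactly 26 possible remainders on division by 26.
Placing 39 integers into 26 classes, some class receives at least two — say a and b.
Equal remainders mean a − b ≡ 0 (mod 26), so 26 divides their difference.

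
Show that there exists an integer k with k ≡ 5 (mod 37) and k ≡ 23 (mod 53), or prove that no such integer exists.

k = 1189

gcd(37, 53) = 1, so the Chinese Remainder Theorem guarantees exactly one residue class mod 1961 satisfying both.
Write k = 5 + 37t and require 5 + 37t ≡ 23 (mod 53), i.e. 37t ≡ 18 (mod 53).
To invert 37 modulo 53: 53 = 1·37 + 16, 37 = 2·16 + 5, 16 = 3·5 + 1, 5 = 5·1 + 0, and unwinding, 1 = 16 − 3·5 = 16 − 3·(37 − 2·16) = −3·37 + 7·16 = −3·37 + 7·(53 − 1·37) = 7·53 − 10·37. Thus 37⁻¹ ≡ -10 ≡ 43 (mod 53).
Multiplying by 43: t ≡ 43·18 = 774 ≡ 32 (mod 53).
Taking t = 32 gives k = 5 + 37·32 = 1189.
Check: 1189 mod 37 = 5, 1189 mod 53 = 23. ✓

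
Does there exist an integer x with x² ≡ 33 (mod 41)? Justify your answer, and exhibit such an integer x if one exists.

x = 19

x = 19 works: 19² = 361, and 361 − 33 = 328 = 8·41.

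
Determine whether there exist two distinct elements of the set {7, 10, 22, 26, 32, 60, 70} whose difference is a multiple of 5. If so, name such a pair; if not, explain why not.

Reduce each element mod 5: 7↦2, 10↦0, 22↦2, 26↦1, 32↦2, 60↦0, 70↦0. The residue 2 repeats (at 7 and 22), and 22 − 7 = 15 = 3·5.

Yes: 7 and 22.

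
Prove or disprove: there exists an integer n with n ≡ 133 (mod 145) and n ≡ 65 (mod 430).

gcd(145, 430) = 5. If n ≡ 133 (mod 145) and n ≡ 65 (mod 430), then n ≡ 133 (mod 5) and n ≡ 65 (mod 5).
These are incompatible: 133 − 65 = 68 is not divisible by 5.
Hence the system has no solution.

There is no such integer.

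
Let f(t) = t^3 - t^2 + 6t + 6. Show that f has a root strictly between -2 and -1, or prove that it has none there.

Evaluate at the endpoints: f(-2) = -18, f(-1) = -2 — same sign (negative).
The derivative f'(t) = 3t^2 - 2t + 6 is a quadratic with discriminant (-2)² − 4·3·6 = -68 < 0; it never vanishes, so it is always positive (sign of the leading coefficient).
Hence f is strictly increasing on ℝ, and in particular on [-2, -1]. A strictly monotone function with same-sign endpoint values stays negative on the whole interval, so f has no zero in (-2, -1).

No.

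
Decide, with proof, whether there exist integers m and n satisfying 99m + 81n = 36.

gcd(99, 81) = 9, and 9 divides 36, so integer solutions exist.
Dividing through by 9 reduces the equation to 11m + 9n = 4.
Run the Euclidean algorithm on 11 and 9: 11 = 1·9 + 2, 9 = 4·2 + 1, 2 = 2·1 + 0.
Working back up the chain: 1 = 9 − 4·2 = 9 − 4·(11 − 1·9) = −4·11 + 5·9. So 11·(-4) + 9·5 = 1.
Scaling by 4 gives the particular solution (m, n) = (-16, 20).
Adding 2·9 to m and subtracting 2·11 from n gives the tidier solution (2, -2).
Check: 99·2 + 81·(-2) = 198 − 162 = 36. ✓

m = 2, n = -2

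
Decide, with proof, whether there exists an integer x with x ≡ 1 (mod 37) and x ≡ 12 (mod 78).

x = 1962

The moduli 37 and 78 are coprime, so by the Chinese Remainder Theorem a unique solution modulo 2886 exists.
Write x = 1 + 37t and require 1 + 37t ≡ 12 (mod 78), i.e. 37t ≡ 11 (mod 78).
Invert 37 mod 78 by the Euclidean algorithm: 78 = 2·37 + 4, 37 = 9·4 + 1, 4 = 4·1 + 0; back-substituting, 1 = 37 − 9·4 = 37 − 9·(78 − 2·37) = −9·78 + 19·37. Hence 37·19 ≡ 1, so 37⁻¹ ≡ 19 (mod 78).
Therefore t ≡ 19·11 = 209 ≡ 53 (mod 78).
With t = 53: x = 1 + 37·53 = 1962.
Check: 1962 mod 37 = 1, 1962 mod 78 = 12. ✓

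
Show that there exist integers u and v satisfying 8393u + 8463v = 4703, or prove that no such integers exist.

No such integers exist.

Both 8393 and 8463 are divisible by gcd(8393, 8463) = 7, hence so is any combination 8393u + 8463v.
But 4703 is not a multiple of 7 (it leaves remainder 6).
Hence no integers u, v satisfy the equation.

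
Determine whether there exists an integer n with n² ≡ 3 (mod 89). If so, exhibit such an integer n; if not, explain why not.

89 is prime, so by Euler's criterion 3 is a square mod 89 iff 3^((89−1)/2) = 3^44 ≡ 1 (mod 89).
Squaring successively (mod 89): 3^2 = 9 ≡ 9; 3^4 ≡ 9² = 81 ≡ 81; 3^8 ≡ 81² = 6561 ≡ 64; 3^16 ≡ 64² = 4096 ≡ 2; 3^32 ≡ 2² = 4 ≡ 4.
Since 44 = 32 + 8 + 4, 3^44 ≡ 4 · 64 · 81; multiplying out mod 89: 4·64 = 256 ≡ 78, then 78·81 = 6318 ≡ 88. Thus 3^44 ≡ 88 ≡ −1 (mod 89).
By Euler's criterion 3 is a quadratic non-residue mod 89: no n satisfies n² ≡ 3 (mod 89).

No, no such integer exists.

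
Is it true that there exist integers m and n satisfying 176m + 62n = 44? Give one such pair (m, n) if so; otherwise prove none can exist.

gcd(176, 62) = 2, and 2 divides 44, so integer solutions exist.
Dividing through by 2 reduces the equation to 88m + 31n = 22.
Run the Euclidean algorithm on 88 and 31: 88 = 2·31 + 26, 31 = 1·26 + 5, 26 = 5·5 + 1, 5 = 5·1 + 0.
Unwinding: 1 = 26 − 5·5 = 26 − 5·(31 − 1·26) = −5·31 + 6·26 = −5·31 + 6·(88 − 2·31) = 6·88 − 17·31, i.e. 88·6 + 31·(-17) = 1.
Scaling by 22 gives the particular solution (m, n) = (132, -374).
Subtracting 4·31 from m and adding 4·88 to n gives the tidier solution (8, -22).
Check: 176·8 + 62·(-22) = 1408 − 1364 = 44. ✓

m = 8, n = -22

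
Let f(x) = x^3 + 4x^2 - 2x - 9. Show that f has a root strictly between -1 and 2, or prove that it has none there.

Such a root exists.

f(-1) = -4 and f(2) = 11, which have opposite signs.
f is continuous everywhere (it is a polynomial), in particular on [-1, 2].
By the Intermediate Value Theorem f must vanish at some point of (-1, 2).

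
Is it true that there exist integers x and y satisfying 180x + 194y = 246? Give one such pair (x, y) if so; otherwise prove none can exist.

Since gcd(180, 194) = 2 and 246 = 2·123, Bézout's identity guarantees a solution.
Dividing through by 2 reduces the equation to 90x + 97y = 123.
Run the Euclidean algorithm on 97 and 90: 97 = 1·90 + 7, 90 = 12·7 + 6, 7 = 1·6 + 1, 6 = 6·1 + 0.
Working back up the chain: 1 = 7 − 1·6 = 7 − (90 − 12·7) = −90 + 13·7 = −90 + 13·(97 − 1·90) = 13·97 − 14·90. So 90·(-14) + 97·13 = 1.
Times 123: 90·(-1722) + 97·1599 = 123, so (-1722, 1599) solves it.
Adding 18·97 to x and subtracting 18·90 from y gives the tidier solution (24, -21).
Check: 180·24 + 194·(-21) = 4320 − 4074 = 246. ✓

x = 24, y = -21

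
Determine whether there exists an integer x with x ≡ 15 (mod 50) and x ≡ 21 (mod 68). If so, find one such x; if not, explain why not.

x = 565

The moduli are not coprime: gcd(50, 68) = 2. Compatibility requires 2 ∣ (21 − 15) = 6, which holds, so solutions exist.
Write x = 15 + 50t. Then 50t ≡ 21 − 15 ≡ 6 (mod 68); dividing through by 2 gives 25t ≡ 3 (mod 34).
Note 25·15 = 375 ≡ 1 (mod 34) (as 375 − 1 = 11·34), so 25⁻¹ ≡ 15.
Therefore t ≡ 15·3 = 45 ≡ 11 (mod 34).
Then x = 15 + 50·11 = 565.
Indeed 565 ≡ 15 (mod 50) and 565 ≡ 21 (mod 68).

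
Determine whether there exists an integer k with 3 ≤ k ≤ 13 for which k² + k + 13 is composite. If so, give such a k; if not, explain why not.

k = 10

At k = 10: 10² + 10 + 13 = 123 = 3·41, which is composite.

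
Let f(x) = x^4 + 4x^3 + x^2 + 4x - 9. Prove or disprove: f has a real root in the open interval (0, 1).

Yes, f has a root in the interval.

f(0) = -9 and f(1) = 1, which have opposite signs.
f is continuous everywhere (it is a polynomial), in particular on [0, 1].
By the Intermediate Value Theorem, f takes the value 0 somewhere in the open interval.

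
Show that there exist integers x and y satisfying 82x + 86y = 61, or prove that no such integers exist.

Any value of 82x + 86y is a multiple of gcd(82, 86) = 2.
However 61 leaves remainder 1 on division by 2.
Therefore 82x + 86y = 61 has no solution in integers.

No such integers exist.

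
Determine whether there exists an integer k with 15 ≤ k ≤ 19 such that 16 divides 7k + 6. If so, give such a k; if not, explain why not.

At k = 15, 7·15 + 6 = 111 ≡ 15 (mod 16), and each step in k adds 7, giving residues 15, 6, 13, 4, 11 for k = 15, 16, …, 19.
The residue 0 does not occur, so no k in [15, 19] makes 7k + 6 a multiple of 16.

No, no such integer k in that range exists.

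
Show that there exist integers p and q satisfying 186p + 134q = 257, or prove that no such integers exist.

There are no such integers.

gcd(186, 134) = 2, so every integer of the form 186p + 134q is a multiple of 2.
But 257 is not a multiple of 2 (it leaves remainder 1).
So the equation is unsolvable over ℤ.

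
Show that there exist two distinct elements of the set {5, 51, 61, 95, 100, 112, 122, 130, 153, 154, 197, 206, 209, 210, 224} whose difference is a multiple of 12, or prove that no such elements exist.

5 mod 12 = 5 and 197 mod 12 = 5, so 197 − 5 = 192 = 16·12.

Yes: 5 and 197.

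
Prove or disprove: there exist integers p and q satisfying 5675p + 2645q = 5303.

No such integers exist.

Any value of 5675p + 2645q is a multiple of gcd(5675, 2645) = 5.
But 5303 = 5·1060 + 3, so 5 ∤ 5303.
Hence no integers p, q satisfy the equation.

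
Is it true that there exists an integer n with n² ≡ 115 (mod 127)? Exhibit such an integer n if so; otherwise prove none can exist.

n = 49 works: 49² = 2401, and 2401 − 115 = 2286 = 18·127.

n = 49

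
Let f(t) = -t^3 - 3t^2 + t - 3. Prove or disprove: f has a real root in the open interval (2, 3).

No.

The endpoint values f(2) = -21 and f(3) = -54 are both negative. Claim: f(t) < 0 for every t in (2, 3).
Substitute t = 2 + u, where 0 < u < 1 on the interval. Expanding, f(2 + u) = -u^3 - 9u^2 - 23u - 21.
The nonzero coefficients here are all negative, so for u > 0 every term is negative (or zero), and the constant term -21 is strictly negative.
So f is strictly negative on (2, 3); no root exists in the interval.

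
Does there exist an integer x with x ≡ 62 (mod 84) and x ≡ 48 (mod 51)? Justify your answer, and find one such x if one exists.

Both moduli are multiples of 3 = gcd(84, 51), so any solution would satisfy x ≡ 62 and x ≡ 48 modulo 3 simultaneously.
These are incompatible: 62 − 48 = 14 is not divisible by 3.
Therefore no such x exists.

No, no such integer exists.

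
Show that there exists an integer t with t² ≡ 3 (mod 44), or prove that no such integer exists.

Reduce modulo 4, which divides 44: we would need t² ≡ 3 (mod 4).
Computing t² mod 4 for t = 0, 1, …, 2 (enough, by the symmetry t ↦ 4 − t) gives 0, 1, 0.
So the quadratic residues mod 4 are {0, 1}, and 3 is not among them.
Therefore t² ≡ 3 (mod 44) has no solution.

There is no such integer.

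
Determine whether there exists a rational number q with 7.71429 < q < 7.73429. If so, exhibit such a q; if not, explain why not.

Look for a denominator N such that an integer falls strictly between N·7.71429 and N·7.73429. N = 11 works: 11·7.71429 = 84.85719 < 85 < 85.07719 = 11·7.73429.
Hence 85/11 is a rational number with 7.71429 < 85/11 < 7.73429.

q = 85/11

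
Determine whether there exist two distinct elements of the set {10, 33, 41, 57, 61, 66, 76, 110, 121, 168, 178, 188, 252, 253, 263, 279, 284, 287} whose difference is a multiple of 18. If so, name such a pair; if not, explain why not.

Reduce each element modulo 18: 10↦10, 33↦15, 41↦5, 57↦3, 61↦7, 66↦12, 76↦4, 110↦2, 121↦13, 168↦6, 178↦16, 188↦8, 252↦0, 253↦1, 263↦11, 279↦9, 284↦14, 287↦17.
These 18 residues are pairwise different, hence no difference of two elements is divisible by 18.

There is no such pair.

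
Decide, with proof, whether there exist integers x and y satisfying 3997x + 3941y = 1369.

No such integers exist.

Both 3997 and 3941 are divisible by gcd(3997, 3941) = 7, hence so is any combination 3997x + 3941y.
However 1369 leaves remainder 4 on division by 7.
Hence no integers x, y satisfy the equation.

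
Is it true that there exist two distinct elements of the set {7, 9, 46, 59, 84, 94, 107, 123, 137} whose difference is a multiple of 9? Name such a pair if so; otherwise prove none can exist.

Two integers differ by a multiple of 9 exactly when they have the same residue mod 9. The residues are 7↦7, 9↦0, 46↦1, 59↦5, 84↦3, 94↦4, 107↦8, 123↦6, 137↦2.
All 9 residues are distinct, so no two elements differ by a multiple of 9.

There is no such pair.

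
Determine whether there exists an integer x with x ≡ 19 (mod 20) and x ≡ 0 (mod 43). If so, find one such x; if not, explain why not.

x = 559

Since 20 and 43 share no common factor, CRT says the pair of congruences has a solution (unique mod 860).
Any solution of the first congruence is x = 19 + 20t; substituting into the second, 20t ≡ 0 − 19 ≡ 24 (mod 43).
Since 20·28 = 560 = 13·43 + 1, the inverse of 20 mod 43 is 28.
Multiplying by 28: t ≡ 28·24 = 672 ≡ 27 (mod 43).
With t = 27: x = 19 + 20·27 = 559.
Check: 559 mod 20 = 19, 559 mod 43 = 0. ✓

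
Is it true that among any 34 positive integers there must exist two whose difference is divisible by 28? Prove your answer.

True.

Each integer lies in one of the 28 residue classes modulo 28.
Placing 34 integers into 28 classes, some class receives at least two — say a and b.
Equal remainders mean a − b ≡ 0 (mod 28), so 28 divides their difference.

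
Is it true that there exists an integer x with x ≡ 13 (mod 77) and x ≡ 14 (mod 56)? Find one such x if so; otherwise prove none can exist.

There is no such integer.

Both moduli are multiples of 7 = gcd(77, 56), so any solution would satisfy x ≡ 13 and x ≡ 14 modulo 7 simultaneously.
However 13 ≡ 6 and 14 ≡ 0 (mod 7), and 6 ≠ 0.
Therefore no such x exists.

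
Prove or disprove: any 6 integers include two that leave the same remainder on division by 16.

Try 6 consecutive integers, 50, 51, …, 55. Their remainders mod 16 are 2, 3, 4, 5, 6, 7 — pairwise different, as any 6 ≤ 16 consecutive integers have distinct residues.
Hence this collection has no pair with equal remainders mod 16, disproving the claim.

No; for instance {50, 51, 52, 53, 54, 55} is a counterexample.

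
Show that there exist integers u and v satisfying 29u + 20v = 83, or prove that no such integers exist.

Since gcd(29, 20) = 1, every integer is an integer combination of 29 and 20.
Dividing repeatedly: 29 = 1·20 + 9, 20 = 2·9 + 2, 9 = 4·2 + 1, 2 = 2·1 + 0.
Working back up the chain: 1 = 9 − 4·2 = 9 − 4·(20 − 2·9) = −4·20 + 9·9 = −4·20 + 9·(29 − 1·20) = 9·29 − 13·20. So 29·9 + 20·(-13) = 1.
Scaling by 83 gives the particular solution (u, v) = (747, -1079).
The general solution is u = 747 + 20k, v = -1079 − 29k; taking k = -37 gives the smaller pair u = 7, v = -6.
Indeed 29·7 + 20·(-6) = 203 − 120 = 83.

u = 7, v = -6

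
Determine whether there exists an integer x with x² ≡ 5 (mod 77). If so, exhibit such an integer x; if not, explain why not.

Work modulo the divisor 7 of 77. If x² ≡ 5 (mod 77) then x² ≡ 5 (mod 7).
Computing x² mod 7 for x = 0, 1, …, 3 (enough, by the symmetry x ↦ 7 − x) gives 0, 1, 4, 2.
So the quadratic residues mod 7 are {0, 1, 2, 4}, and 5 is not among them.
Hence no integer x has x² ≡ 5 (mod 77).

No such integer exists.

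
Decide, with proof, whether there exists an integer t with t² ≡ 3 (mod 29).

No such integer exists.

29 is prime, so by Euler's criterion 3 is a square mod 29 iff 3^((29−1)/2) = 3^14 ≡ 1 (mod 29).
Squaring successively (mod 29): 3^2 = 9 ≡ 9; 3^4 ≡ 9² = 81 ≡ 23; 3^8 ≡ 23² = 529 ≡ 7.
Since 14 = 8 + 4 + 2, 3^14 ≡ 7 · 23 · 9; multiplying out mod 29: 7·23 = 161 ≡ 16, then 16·9 = 144 ≡ 28. Thus 3^14 ≡ 28 ≡ −1 (mod 29).
The value −1 means 3 is a non-residue modulo 29, so t² ≡ 3 (mod 29) is impossible.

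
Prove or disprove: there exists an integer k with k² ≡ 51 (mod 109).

109 is prime, so by Euler's criterion 51 is a square mod 109 iff 51^((109−1)/2) = 51^54 ≡ 1 (mod 109).
Squaring successively (mod 109): 51^2 = 2601 ≡ 94; 51^4 ≡ 94² = 8836 ≡ 7; 51^8 ≡ 7² = 49 ≡ 49; 51^16 ≡ 49² = 2401 ≡ 3; 51^32 ≡ 3² = 9 ≡ 9.
Since 54 = 32 + 16 + 4 + 2, 51^54 ≡ 9 · 3 · 7 · 94; multiplying out mod 109: 9·3 = 27 ≡ 27, then 27·7 = 189 ≡ 80, then 80·94 = 7520 ≡ 108. Thus 51^54 ≡ 108 ≡ −1 (mod 109).
By Euler's criterion 51 is a quadratic non-residue mod 109: no k satisfies k² ≡ 51 (mod 109).

There is no such integer.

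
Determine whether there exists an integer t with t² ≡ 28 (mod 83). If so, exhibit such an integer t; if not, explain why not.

Take t = 32. Then 32² = 1024 = 12·83 + 28, so 32² ≡ 28 (mod 83).

t = 32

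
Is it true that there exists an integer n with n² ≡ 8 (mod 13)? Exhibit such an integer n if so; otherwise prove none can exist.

No such integer exists.

Since (13 − n)² ≡ n² (mod 13), it suffices to square n = 0, 1, …, 6: the residues are 0, 1, 4, 9, 3, 12, 10.
So the quadratic residues mod 13 are {0, 1, 3, 4, 9, 10, 12}, and 8 is not among them.
Hence no integer n has n² ≡ 8 (mod 13).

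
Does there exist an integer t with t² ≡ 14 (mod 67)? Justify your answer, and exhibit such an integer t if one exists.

t = 58 works: 58² = 3364, and 3364 − 14 = 3350 = 50·67.

t = 58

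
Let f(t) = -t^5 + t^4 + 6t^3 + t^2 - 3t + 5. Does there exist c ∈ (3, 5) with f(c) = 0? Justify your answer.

Such a root exists.

f(3) = 5 and f(5) = -1735, which have opposite signs.
f is continuous everywhere (it is a polynomial), in particular on [3, 5].
By the Intermediate Value Theorem, f takes the value 0 somewhere in the open interval.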